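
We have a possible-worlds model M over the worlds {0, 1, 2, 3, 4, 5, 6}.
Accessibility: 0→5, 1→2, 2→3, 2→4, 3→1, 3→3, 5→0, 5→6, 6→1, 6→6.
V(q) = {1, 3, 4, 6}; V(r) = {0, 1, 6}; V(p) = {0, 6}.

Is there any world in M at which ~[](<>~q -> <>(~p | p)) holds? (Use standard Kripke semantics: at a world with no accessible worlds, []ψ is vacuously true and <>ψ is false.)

No

Recall that []ψ holds at a world iff ψ holds at every accessible world, and <>ψ holds iff ψ holds at some accessible world.
Let φ = ~[](<>~q -> <>(~p | p)). Evaluate φ at each world:
  0 (successors {5}): φ is false.
  1 (successors {2}): φ is false.
  2 (successors {3, 4}): φ is false.
  3 (successors {1, 3}): φ is false.
  4 (successors ∅): φ is false.
  5 (successors {0, 6}): φ is false.
  6 (successors {1, 6}): φ is false.
For instance, at 1:
  At 1: [](<>~q -> <>(~p | p)) is true, so ~[](<>~q -> <>(~p | p)) is false.
    At 1: [](<>~q -> <>(~p | p)) requires <>~q -> <>(~p | p) at every successor {2}.
      At 2: <>~q -> <>(~p | p) is true.
    So [](<>~q -> <>(~p | p)) is true at 1.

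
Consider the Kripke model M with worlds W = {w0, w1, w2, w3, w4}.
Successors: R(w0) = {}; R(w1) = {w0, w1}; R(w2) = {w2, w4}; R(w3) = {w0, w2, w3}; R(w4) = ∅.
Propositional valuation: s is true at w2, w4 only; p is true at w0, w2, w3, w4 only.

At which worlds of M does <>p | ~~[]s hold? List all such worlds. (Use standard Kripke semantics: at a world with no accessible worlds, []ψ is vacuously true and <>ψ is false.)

w0, w1, w2, w3, w4

Let φ = <>p | ~~[]s. Evaluate φ at each world:
  w0 (successors ∅): φ is true.
  w1 (successors {w0, w1}): φ is true.
  w2 (successors {w2, w4}): φ is true.
  w3 (successors {w0, w2, w3}): φ is true.
  w4 (successors ∅): φ is true.
For instance, at w3:
  At w3: <>p is true, ~~[]s is false, so <>p | ~~[]s is true.
    At w3: <>p requires p at some successor in {w0, w2, w3}.
      p holds at w0, so <>p is true at w3.
    At w3: ~[]s is true, so ~~[]s is false.
      At w3: []s is false, so ~[]s is true.
Satisfying worlds: {w0, w1, w2, w3, w4}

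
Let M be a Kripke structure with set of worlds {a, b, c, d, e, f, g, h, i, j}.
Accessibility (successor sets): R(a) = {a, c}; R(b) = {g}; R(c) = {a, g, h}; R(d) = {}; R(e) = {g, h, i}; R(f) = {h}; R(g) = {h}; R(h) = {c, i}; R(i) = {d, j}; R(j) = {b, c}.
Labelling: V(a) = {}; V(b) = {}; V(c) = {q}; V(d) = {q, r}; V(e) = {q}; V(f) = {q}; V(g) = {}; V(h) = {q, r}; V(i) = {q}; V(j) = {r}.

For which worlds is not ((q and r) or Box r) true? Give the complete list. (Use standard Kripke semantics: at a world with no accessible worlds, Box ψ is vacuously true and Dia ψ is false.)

a, b, c, e, j

Let φ = not ((q and r) or Box r). Evaluate φ at each world:
  a (successors {a, c}): φ is true.
  b (successors {g}): φ is true.
  c (successors {a, g, h}): φ is true.
  d (successors ∅): φ is false.
  e (successors {g, h, i}): φ is true.
  f (successors {h}): φ is false.
  g (successors {h}): φ is false.
  h (successors {c, i}): φ is false.
  i (successors {d, j}): φ is false.
  j (successors {b, c}): φ is true.
For instance, at b:
  At b: (q and r) or Box r is false, so not ((q and r) or Box r) is true.
    At b: q and r is false, Box r is false, so (q and r) or Box r is false.
      At b: Box r requires r at every successor {g}.
        r fails at g, so Box r is false at b.
Satisfying worlds: {a, b, c, e, j}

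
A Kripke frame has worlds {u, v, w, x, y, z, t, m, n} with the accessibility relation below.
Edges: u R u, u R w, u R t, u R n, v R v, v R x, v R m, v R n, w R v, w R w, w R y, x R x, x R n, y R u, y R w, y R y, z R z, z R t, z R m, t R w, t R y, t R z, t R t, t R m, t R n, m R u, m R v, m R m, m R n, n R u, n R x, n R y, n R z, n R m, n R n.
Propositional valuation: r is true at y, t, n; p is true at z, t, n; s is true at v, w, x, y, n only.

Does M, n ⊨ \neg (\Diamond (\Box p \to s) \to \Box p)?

Yes

Recall that \Box ψ holds at a world iff ψ holds at every accessible world, and \Diamond ψ holds iff ψ holds at some accessible world.
At n: \Diamond (\Box p \to s) \to \Box p is false, so \neg (\Diamond (\Box p \to s) \to \Box p) is true.
  At n: \Diamond (\Box p \to s) is true, \Box p is false, so \Diamond (\Box p \to s) \to \Box p is false.
    At n: \Diamond (\Box p \to s) requires \Box p \to s at some successor in {u, x, y, z, m, n}.
      \Box p \to s holds at u, so \Diamond (\Box p \to s) is true at n.
    At n: \Box p requires p at every successor {u, x, y, z, m, n}.
      p fails at u, so \Box p is false at n.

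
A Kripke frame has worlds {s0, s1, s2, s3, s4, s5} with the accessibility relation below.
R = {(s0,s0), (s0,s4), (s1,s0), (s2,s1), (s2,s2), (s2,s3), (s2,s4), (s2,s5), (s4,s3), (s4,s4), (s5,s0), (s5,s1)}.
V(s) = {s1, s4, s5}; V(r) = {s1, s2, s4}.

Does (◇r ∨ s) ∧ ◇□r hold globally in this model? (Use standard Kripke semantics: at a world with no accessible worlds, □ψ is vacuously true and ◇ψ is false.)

Let φ = (◇r ∨ s) ∧ ◇□r. Evaluate φ at each world:
  s0 (successors {s0, s4}): φ is false.
  s1 (successors {s0}): φ is false.
  s2 (successors {s1, s2, s3, s4, s5}): φ is true.
  s3 (successors ∅): φ is false.
  s4 (successors {s3, s4}): φ is true.
  s5 (successors {s0, s1}): φ is false.
Detail at s0 (counterexample):
  At s0: ◇r ∨ s is true, ◇□r is false, so (◇r ∨ s) ∧ ◇□r is false.
    At s0: ◇r is true, s is false, so ◇r ∨ s is true.
      At s0: ◇r requires r at some successor in {s0, s4}.
        r holds at s4, so ◇r is true at s0.
    At s0: ◇□r requires □r at some successor in {s0, s4}.
      At s0: □r is false.
      At s4: □r is false.
    So ◇□r is false at s0.

No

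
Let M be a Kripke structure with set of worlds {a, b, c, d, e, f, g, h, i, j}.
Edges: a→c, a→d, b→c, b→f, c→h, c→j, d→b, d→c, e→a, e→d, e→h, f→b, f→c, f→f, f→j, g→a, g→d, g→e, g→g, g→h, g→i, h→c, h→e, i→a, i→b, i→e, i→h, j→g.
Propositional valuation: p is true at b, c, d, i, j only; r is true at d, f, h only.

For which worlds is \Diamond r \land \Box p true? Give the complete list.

Let φ = \Diamond r \land \Box p. Evaluate φ at each world:
  a (successors {c, d}): φ is true.
  b (successors {c, f}): φ is false.
  c (successors {h, j}): φ is false.
  d (successors {b, c}): φ is false.
  e (successors {a, d, h}): φ is false.
  f (successors {b, c, f, j}): φ is false.
  g (successors {a, d, e, g, h, i}): φ is false.
  h (successors {c, e}): φ is false.
  i (successors {a, b, e, h}): φ is false.
  j (successors {g}): φ is false.
For instance, at a:
  At a: \Diamond r is true, \Box p is true, so \Diamond r \land \Box p is true.
    At a: \Diamond r requires r at some successor in {c, d}.
      r holds at d, so \Diamond r is true at a.
    At a: \Box p requires p at every successor {c, d}.
      At c: p is true.
      At d: p is true.
    So \Box p is true at a.
Satisfying worlds: {a}

a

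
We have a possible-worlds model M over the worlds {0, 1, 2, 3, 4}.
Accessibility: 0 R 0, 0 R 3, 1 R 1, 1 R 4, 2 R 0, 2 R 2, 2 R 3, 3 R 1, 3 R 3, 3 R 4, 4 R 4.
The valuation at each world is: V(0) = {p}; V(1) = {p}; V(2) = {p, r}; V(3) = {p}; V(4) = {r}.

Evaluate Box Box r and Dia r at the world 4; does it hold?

Yes

At 4: Box Box r is true, Dia r is true, so Box Box r and Dia r is true.
  At 4: Box Box r requires Box r at every successor {4}.
      At 4: Box r requires r at every successor {4}.
        At 4: r is true.
      So Box r is true at 4.
  So Box Box r is true at 4.
  At 4: Dia r requires r at some successor in {4}.
    r holds at 4, so Dia r is true at 4.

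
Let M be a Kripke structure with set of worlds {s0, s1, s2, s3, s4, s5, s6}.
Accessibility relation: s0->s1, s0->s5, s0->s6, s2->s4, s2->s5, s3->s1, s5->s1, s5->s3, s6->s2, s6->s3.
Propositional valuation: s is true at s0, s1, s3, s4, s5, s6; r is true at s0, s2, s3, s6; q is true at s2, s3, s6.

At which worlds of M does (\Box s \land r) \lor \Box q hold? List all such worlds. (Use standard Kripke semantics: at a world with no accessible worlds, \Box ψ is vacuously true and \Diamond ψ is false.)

Let φ = (\Box s \land r) \lor \Box q. Evaluate φ at each world:
  s0 (successors {s1, s5, s6}): φ is true.
  s1 (successors ∅): φ is true.
  s2 (successors {s4, s5}): φ is true.
  s3 (successors {s1}): φ is true.
  s4 (successors ∅): φ is true.
  s5 (successors {s1, s3}): φ is false.
  s6 (successors {s2, s3}): φ is true.
For instance, at s3:
  At s3: \Box s \land r is true, \Box q is false, so (\Box s \land r) \lor \Box q is true.
    At s3: \Box s is true, r is true, so \Box s \land r is true.
      At s3: \Box s requires s at every successor {s1}.
        At s1: s is true.
      So \Box s is true at s3.
    At s3: \Box q requires q at every successor {s1}.
      q fails at s1, so \Box q is false at s3.
Satisfying worlds: {s0, s1, s2, s3, s4, s6}

s0, s1, s2, s3, s4, s6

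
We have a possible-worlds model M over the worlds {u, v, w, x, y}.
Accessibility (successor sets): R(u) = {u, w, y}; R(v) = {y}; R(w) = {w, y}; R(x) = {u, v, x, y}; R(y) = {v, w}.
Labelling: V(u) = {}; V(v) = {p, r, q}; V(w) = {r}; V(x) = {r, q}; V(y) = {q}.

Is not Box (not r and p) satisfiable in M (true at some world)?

Yes

Recall that Box ψ holds at a world iff ψ holds at every accessible world, and Dia ψ holds iff ψ holds at some accessible world.
Let φ = not Box (not r and p). Evaluate φ at each world:
  u (successors {u, w, y}): φ is true.
  v (successors {y}): φ is true.
  w (successors {w, y}): φ is true.
  x (successors {u, v, x, y}): φ is true.
  y (successors {v, w}): φ is true.
Detail at u (witness):
  At u: Box (not r and p) is false, so not Box (not r and p) is true.
    At u: Box (not r and p) requires not r and p at every successor {u, w, y}.
      not r and p fails at u, so Box (not r and p) is false at u.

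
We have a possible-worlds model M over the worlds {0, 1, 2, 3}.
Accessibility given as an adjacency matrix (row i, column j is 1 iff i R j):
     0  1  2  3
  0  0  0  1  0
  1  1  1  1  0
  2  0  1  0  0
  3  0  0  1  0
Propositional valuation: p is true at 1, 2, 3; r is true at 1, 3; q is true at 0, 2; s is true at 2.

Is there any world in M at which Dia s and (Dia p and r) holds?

Yes

Let φ = Dia s and (Dia p and r). Evaluate φ at each world:
  0 (successors {2}): φ is false.
  1 (successors {0, 1, 2}): φ is true.
  2 (successors {1}): φ is false.
  3 (successors {2}): φ is true.
Detail at 1 (witness):
  At 1: Dia s is true, Dia p and r is true, so Dia s and (Dia p and r) is true.
    At 1: Dia s requires s at some successor in {0, 1, 2}.
      s holds at 2, so Dia s is true at 1.
    At 1: Dia p is true, r is true, so Dia p and r is true.
      At 1: Dia p requires p at some successor in {0, 1, 2}.
        p holds at 1, so Dia p is true at 1.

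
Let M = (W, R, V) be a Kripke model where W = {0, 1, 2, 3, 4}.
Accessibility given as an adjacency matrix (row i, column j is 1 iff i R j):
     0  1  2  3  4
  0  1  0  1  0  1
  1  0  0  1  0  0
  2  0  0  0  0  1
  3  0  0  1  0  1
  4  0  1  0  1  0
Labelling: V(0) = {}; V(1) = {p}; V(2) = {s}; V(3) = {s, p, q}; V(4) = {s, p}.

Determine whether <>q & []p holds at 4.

At 4: <>q is true, []p is true, so <>q & []p is true.
  At 4: <>q requires q at some successor in {1, 3}.
    q holds at 3, so <>q is true at 4.
  At 4: []p requires p at every successor {1, 3}.
    At 1: p is true.
    At 3: p is true.
  So []p is true at 4.

Yes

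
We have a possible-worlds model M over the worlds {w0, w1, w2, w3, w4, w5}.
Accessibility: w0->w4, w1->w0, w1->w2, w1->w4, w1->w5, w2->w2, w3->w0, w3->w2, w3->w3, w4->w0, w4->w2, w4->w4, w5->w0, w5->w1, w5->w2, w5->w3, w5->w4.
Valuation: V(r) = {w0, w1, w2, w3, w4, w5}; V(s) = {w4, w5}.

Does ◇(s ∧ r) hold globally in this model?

Let φ = ◇(s ∧ r). Evaluate φ at each world:
  w0 (successors {w4}): φ is true.
  w1 (successors {w0, w2, w4, w5}): φ is true.
  w2 (successors {w2}): φ is false.
  w3 (successors {w0, w2, w3}): φ is false.
  w4 (successors {w0, w2, w4}): φ is true.
  w5 (successors {w0, w1, w2, w3, w4}): φ is true.
Detail at w2 (counterexample):
  At w2: ◇(s ∧ r) requires s ∧ r at some successor in {w2}.
    At w2: s ∧ r is false.
  So ◇(s ∧ r) is false at w2.

No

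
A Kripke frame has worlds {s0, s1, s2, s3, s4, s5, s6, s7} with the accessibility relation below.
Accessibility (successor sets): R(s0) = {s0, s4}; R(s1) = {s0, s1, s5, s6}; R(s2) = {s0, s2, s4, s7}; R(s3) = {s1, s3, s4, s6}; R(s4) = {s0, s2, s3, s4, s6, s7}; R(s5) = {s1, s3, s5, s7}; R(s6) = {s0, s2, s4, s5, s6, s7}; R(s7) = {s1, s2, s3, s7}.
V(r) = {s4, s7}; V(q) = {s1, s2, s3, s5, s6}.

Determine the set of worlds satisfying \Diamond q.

Recall that \Diamond ψ holds at a world iff ψ holds at some accessible world.
Let φ = \Diamond q. Evaluate φ at each world:
  s0 (successors {s0, s4}): φ is false.
  s1 (successors {s0, s1, s5, s6}): φ is true.
  s2 (successors {s0, s2, s4, s7}): φ is true.
  s3 (successors {s1, s3, s4, s6}): φ is true.
  s4 (successors {s0, s2, s3, s4, s6, s7}): φ is true.
  s5 (successors {s1, s3, s5, s7}): φ is true.
  s6 (successors {s0, s2, s4, s5, s6, s7}): φ is true.
  s7 (successors {s1, s2, s3, s7}): φ is true.
For instance, at s2:
  At s2: \Diamond q requires q at some successor in {s0, s2, s4, s7}.
    q holds at s2, so \Diamond q is true at s2.
Satisfying worlds: {s1, s2, s3, s4, s5, s6, s7}

s1, s2, s3, s4, s5, s6, s7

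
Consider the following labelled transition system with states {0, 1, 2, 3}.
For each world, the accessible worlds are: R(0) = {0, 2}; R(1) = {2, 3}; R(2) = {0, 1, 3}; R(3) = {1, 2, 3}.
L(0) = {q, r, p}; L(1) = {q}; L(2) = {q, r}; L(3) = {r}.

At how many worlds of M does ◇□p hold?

Let φ = ◇□p. Evaluate φ at each world:
  0 (successors {0, 2}): φ is false.
  1 (successors {2, 3}): φ is false.
  2 (successors {0, 1, 3}): φ is false.
  3 (successors {1, 2, 3}): φ is false.
For instance, at 3:
  At 3: ◇□p requires □p at some successor in {1, 2, 3}.
    At 1: □p is false.
    At 2: □p is false.
    At 3: □p is false.
  So ◇□p is false at 3.
Satisfying worlds: none.

0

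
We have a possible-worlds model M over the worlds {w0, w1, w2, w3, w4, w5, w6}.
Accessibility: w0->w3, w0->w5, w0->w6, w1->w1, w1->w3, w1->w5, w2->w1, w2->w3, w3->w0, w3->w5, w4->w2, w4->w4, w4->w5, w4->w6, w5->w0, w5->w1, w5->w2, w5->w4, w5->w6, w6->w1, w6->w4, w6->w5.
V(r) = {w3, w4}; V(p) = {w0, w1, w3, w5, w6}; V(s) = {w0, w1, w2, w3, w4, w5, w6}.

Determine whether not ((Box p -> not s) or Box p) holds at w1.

At w1: (Box p -> not s) or Box p is true, so not ((Box p -> not s) or Box p) is false.
  At w1: Box p -> not s is false, Box p is true, so (Box p -> not s) or Box p is true.
    At w1: Box p is true, not s is false, so Box p -> not s is false.
      At w1: Box p requires p at every successor {w1, w3, w5}.
        At w1: p is true.
        At w3: p is true.
        At w5: p is true.
      So Box p is true at w1.
    At w1: Box p requires p at every successor {w1, w3, w5}.
      At w1: p is true.
      At w3: p is true.
      At w5: p is true.
    So Box p is true at w1.

No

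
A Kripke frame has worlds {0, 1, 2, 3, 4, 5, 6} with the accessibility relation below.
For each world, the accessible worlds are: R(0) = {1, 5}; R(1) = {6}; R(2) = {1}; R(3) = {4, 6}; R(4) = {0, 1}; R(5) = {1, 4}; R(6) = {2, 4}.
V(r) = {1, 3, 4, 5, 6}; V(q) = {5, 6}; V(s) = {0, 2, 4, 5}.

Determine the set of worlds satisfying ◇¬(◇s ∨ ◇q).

6

Let φ = ◇¬(◇s ∨ ◇q). Evaluate φ at each world:
  0 (successors {1, 5}): φ is false.
  1 (successors {6}): φ is false.
  2 (successors {1}): φ is false.
  3 (successors {4, 6}): φ is false.
  4 (successors {0, 1}): φ is false.
  5 (successors {1, 4}): φ is false.
  6 (successors {2, 4}): φ is true.
For instance, at 3:
  At 3: ◇¬(◇s ∨ ◇q) requires ¬(◇s ∨ ◇q) at some successor in {4, 6}.
    At 4: ¬(◇s ∨ ◇q) is false.
    At 6: ¬(◇s ∨ ◇q) is false.
  So ◇¬(◇s ∨ ◇q) is false at 3.
Satisfying worlds: {6}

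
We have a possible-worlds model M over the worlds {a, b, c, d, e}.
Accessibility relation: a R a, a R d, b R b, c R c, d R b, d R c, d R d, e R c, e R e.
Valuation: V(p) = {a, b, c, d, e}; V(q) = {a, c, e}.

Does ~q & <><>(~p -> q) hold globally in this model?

Let φ = ~q & <><>(~p -> q). Evaluate φ at each world:
  a (successors {a, d}): φ is false.
  b (successors {b}): φ is true.
  c (successors {c}): φ is false.
  d (successors {b, c, d}): φ is true.
  e (successors {c, e}): φ is false.
Detail at a (counterexample):
  At a: ~q is false, <><>(~p -> q) is true, so ~q & <><>(~p -> q) is false.
    At a: <><>(~p -> q) requires <>(~p -> q) at some successor in {a, d}.
      <>(~p -> q) holds at a, so <><>(~p -> q) is true at a.

No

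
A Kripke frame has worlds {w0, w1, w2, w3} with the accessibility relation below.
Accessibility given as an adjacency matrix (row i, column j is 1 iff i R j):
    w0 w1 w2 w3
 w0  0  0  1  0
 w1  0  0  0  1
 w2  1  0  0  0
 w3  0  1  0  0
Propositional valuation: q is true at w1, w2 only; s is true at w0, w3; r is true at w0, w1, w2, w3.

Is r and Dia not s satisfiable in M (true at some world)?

Yes

Let φ = r and Dia not s. Evaluate φ at each world:
  w0 (successors {w2}): φ is true.
  w1 (successors {w3}): φ is false.
  w2 (successors {w0}): φ is false.
  w3 (successors {w1}): φ is true.
Detail at w0 (witness):
  At w0: r is true, Dia not s is true, so r and Dia not s is true.
    At w0: Dia not s requires not s at some successor in {w2}.
      not s holds at w2, so Dia not s is true at w0.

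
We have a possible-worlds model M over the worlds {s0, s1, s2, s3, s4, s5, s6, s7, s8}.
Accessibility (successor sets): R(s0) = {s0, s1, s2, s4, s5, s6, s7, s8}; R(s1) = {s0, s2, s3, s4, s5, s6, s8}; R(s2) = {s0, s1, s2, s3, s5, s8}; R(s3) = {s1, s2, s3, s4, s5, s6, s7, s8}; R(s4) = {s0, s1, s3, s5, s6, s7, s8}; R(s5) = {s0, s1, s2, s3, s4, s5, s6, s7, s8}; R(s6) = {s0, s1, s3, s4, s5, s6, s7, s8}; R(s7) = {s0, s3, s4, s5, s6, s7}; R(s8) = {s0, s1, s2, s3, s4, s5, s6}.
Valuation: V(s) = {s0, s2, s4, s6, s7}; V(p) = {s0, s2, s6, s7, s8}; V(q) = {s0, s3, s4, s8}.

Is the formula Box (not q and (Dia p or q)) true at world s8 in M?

No

At s8: Box (not q and (Dia p or q)) requires not q and (Dia p or q) at every successor {s0, s1, s2, s3, s4, s5, s6}.
  not q and (Dia p or q) fails at s0, so Box (not q and (Dia p or q)) is false at s8.
    At s0: not q is false, Dia p or q is true, so not q and (Dia p or q) is false.
      At s0: Dia p is true, q is true, so Dia p or q is true.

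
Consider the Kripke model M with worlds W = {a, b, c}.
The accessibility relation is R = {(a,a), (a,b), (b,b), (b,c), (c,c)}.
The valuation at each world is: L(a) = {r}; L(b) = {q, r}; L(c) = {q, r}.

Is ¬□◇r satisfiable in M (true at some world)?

Recall that □ψ holds at a world iff ψ holds at every accessible world, and ◇ψ holds iff ψ holds at some accessible world.
Let φ = ¬□◇r. Evaluate φ at each world:
  a (successors {a, b}): φ is false.
  b (successors {b, c}): φ is false.
  c (successors {c}): φ is false.
For instance, at b:
  At b: □◇r is true, so ¬□◇r is false.
    At b: □◇r requires ◇r at every successor {b, c}.
      At b: ◇r is true.
      At c: ◇r is true.
    So □◇r is true at b.

No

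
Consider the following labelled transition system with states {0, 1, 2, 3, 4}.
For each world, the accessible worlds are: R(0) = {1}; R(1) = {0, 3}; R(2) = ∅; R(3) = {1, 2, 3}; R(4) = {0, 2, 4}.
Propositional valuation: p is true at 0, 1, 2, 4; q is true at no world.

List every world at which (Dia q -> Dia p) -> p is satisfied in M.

0, 1, 2, 4

Recall that Dia ψ holds at a world iff ψ holds at some accessible world.
Let φ = (Dia q -> Dia p) -> p. Evaluate φ at each world:
  0 (successors {1}): φ is true.
  1 (successors {0, 3}): φ is true.
  2 (successors ∅): φ is true.
  3 (successors {1, 2, 3}): φ is false.
  4 (successors {0, 2, 4}): φ is true.
For instance, at 3:
  At 3: Dia q -> Dia p is true, p is false, so (Dia q -> Dia p) -> p is false.
    At 3: Dia q is false, Dia p is true, so Dia q -> Dia p is true.
      At 3: Dia q requires q at some successor in {1, 2, 3}.
        At 1: q is false.
        At 2: q is false.
        At 3: q is false.
      So Dia q is false at 3.
      At 3: Dia p requires p at some successor in {1, 2, 3}.
        p holds at 1, so Dia p is true at 3.
Satisfying worlds: {0, 1, 2, 4}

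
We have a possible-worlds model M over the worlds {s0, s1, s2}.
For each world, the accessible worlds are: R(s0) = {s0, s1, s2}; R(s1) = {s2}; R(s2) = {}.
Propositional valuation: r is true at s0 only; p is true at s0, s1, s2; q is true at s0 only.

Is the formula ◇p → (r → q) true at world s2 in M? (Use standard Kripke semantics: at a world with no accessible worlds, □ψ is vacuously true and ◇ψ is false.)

Yes

At s2: ◇p is false, r → q is true, so ◇p → (r → q) is true.
  At s2: no accessible worlds, so ◇p is false.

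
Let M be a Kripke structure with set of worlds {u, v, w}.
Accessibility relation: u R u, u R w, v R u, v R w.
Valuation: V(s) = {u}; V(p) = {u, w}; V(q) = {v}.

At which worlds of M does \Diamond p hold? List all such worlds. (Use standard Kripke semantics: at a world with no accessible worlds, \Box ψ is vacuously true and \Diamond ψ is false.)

Recall that \Diamond ψ holds at a world iff ψ holds at some accessible world.
Let φ = \Diamond p. Evaluate φ at each world:
  u (successors {u, w}): φ is true.
  v (successors {u, w}): φ is true.
  w (successors ∅): φ is false.
For instance, at v:
  At v: \Diamond p requires p at some successor in {u, w}.
    p holds at u, so \Diamond p is true at v.
Satisfying worlds: {u, v}

u, v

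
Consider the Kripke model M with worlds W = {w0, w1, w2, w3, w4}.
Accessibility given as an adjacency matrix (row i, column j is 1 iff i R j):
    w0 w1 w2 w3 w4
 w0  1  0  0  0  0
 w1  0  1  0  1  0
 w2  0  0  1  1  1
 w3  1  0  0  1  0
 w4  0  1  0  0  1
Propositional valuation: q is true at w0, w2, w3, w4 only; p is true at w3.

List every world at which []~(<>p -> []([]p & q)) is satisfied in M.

Recall that []ψ holds at a world iff ψ holds at every accessible world, and <>ψ holds iff ψ holds at some accessible world.
Let φ = []~(<>p -> []([]p & q)). Evaluate φ at each world:
  w0 (successors {w0}): φ is false.
  w1 (successors {w1, w3}): φ is true.
  w2 (successors {w2, w3, w4}): φ is false.
  w3 (successors {w0, w3}): φ is false.
  w4 (successors {w1, w4}): φ is false.
For instance, at w2:
  At w2: []~(<>p -> []([]p & q)) requires ~(<>p -> []([]p & q)) at every successor {w2, w3, w4}.
    ~(<>p -> []([]p & q)) fails at w4, so []~(<>p -> []([]p & q)) is false at w2.
      At w4: <>p -> []([]p & q) is true, so ~(<>p -> []([]p & q)) is false.
Satisfying worlds: {w1}

w1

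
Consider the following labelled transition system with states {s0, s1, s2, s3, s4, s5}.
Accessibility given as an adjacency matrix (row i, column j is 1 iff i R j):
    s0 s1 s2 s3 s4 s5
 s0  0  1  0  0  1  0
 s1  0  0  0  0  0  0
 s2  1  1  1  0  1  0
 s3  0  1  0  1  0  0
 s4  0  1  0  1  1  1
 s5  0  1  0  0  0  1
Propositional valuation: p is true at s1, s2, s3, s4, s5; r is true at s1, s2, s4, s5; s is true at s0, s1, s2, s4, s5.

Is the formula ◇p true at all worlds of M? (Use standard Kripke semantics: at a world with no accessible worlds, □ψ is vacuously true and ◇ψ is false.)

Let φ = ◇p. Evaluate φ at each world:
  s0 (successors {s1, s4}): φ is true.
  s1 (successors ∅): φ is false.
  s2 (successors {s0, s1, s2, s4}): φ is true.
  s3 (successors {s1, s3}): φ is true.
  s4 (successors {s1, s3, s4, s5}): φ is true.
  s5 (successors {s1, s5}): φ is true.
Detail at s1 (counterexample):
  At s1: no accessible worlds, so ◇p is false.

No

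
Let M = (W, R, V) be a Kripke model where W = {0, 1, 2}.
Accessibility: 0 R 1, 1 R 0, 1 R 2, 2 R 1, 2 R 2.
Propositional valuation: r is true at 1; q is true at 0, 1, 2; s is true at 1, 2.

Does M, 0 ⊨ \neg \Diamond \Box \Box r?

Recall that \Box ψ holds at a world iff ψ holds at every accessible world, and \Diamond ψ holds iff ψ holds at some accessible world.
At 0: \Diamond \Box \Box r is false, so \neg \Diamond \Box \Box r is true.
  At 0: \Diamond \Box \Box r requires \Box \Box r at some successor in {1}.
    At 1: \Box \Box r is false.
  So \Diamond \Box \Box r is false at 0.

Yes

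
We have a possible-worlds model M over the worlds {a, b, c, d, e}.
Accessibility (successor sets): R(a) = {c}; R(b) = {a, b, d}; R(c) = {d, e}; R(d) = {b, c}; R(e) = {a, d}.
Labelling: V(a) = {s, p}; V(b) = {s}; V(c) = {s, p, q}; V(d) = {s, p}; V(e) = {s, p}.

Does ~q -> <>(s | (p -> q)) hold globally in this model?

Let φ = ~q -> <>(s | (p -> q)). Evaluate φ at each world:
  a (successors {c}): φ is true.
  b (successors {a, b, d}): φ is true.
  c (successors {d, e}): φ is true.
  d (successors {b, c}): φ is true.
  e (successors {a, d}): φ is true.
For instance, at c:
  At c: ~q is false, <>(s | (p -> q)) is true, so ~q -> <>(s | (p -> q)) is true.
    At c: <>(s | (p -> q)) requires s | (p -> q) at some successor in {d, e}.
      s | (p -> q) holds at d, so <>(s | (p -> q)) is true at c.

Yes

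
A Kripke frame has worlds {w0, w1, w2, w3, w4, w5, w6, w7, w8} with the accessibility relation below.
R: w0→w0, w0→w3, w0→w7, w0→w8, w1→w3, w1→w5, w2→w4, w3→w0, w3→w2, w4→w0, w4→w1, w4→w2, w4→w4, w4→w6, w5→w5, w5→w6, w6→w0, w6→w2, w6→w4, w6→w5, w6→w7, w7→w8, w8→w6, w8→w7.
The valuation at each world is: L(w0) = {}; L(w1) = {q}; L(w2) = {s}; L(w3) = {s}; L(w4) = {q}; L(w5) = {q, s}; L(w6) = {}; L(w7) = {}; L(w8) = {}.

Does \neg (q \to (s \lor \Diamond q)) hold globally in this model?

Recall that \Diamond ψ holds at a world iff ψ holds at some accessible world.
Let φ = \neg (q \to (s \lor \Diamond q)). Evaluate φ at each world:
  w0 (successors {w0, w3, w7, w8}): φ is false.
  w1 (successors {w3, w5}): φ is false.
  w2 (successors {w4}): φ is false.
  w3 (successors {w0, w2}): φ is false.
  w4 (successors {w0, w1, w2, w4, w6}): φ is false.
  w5 (successors {w5, w6}): φ is false.
  w6 (successors {w0, w2, w4, w5, w7}): φ is false.
  w7 (successors {w8}): φ is false.
  w8 (successors {w6, w7}): φ is false.
Detail at w0 (counterexample):
  At w0: q \to (s \lor \Diamond q) is true, so \neg (q \to (s \lor \Diamond q)) is false.
    At w0: q is false, s \lor \Diamond q is false, so q \to (s \lor \Diamond q) is true.
      At w0: s is false, \Diamond q is false, so s \lor \Diamond q is false.

No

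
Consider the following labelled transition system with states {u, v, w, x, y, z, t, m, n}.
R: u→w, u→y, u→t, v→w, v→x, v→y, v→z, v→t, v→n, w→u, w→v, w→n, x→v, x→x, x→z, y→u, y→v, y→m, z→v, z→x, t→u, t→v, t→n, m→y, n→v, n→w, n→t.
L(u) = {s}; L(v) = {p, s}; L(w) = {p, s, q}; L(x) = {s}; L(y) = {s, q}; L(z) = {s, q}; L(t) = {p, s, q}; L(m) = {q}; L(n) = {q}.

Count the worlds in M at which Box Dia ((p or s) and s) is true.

Recall that Box ψ holds at a world iff ψ holds at every accessible world, and Dia ψ holds iff ψ holds at some accessible world.
Let φ = Box Dia ((p or s) and s). Evaluate φ at each world:
  u (successors {w, y, t}): φ is true.
  v (successors {w, x, y, z, t, n}): φ is true.
  w (successors {u, v, n}): φ is true.
  x (successors {v, x, z}): φ is true.
  y (successors {u, v, m}): φ is true.
  z (successors {v, x}): φ is true.
  t (successors {u, v, n}): φ is true.
  m (successors {y}): φ is true.
  n (successors {v, w, t}): φ is true.
For instance, at n:
  At n: Box Dia ((p or s) and s) requires Dia ((p or s) and s) at every successor {v, w, t}.
      At v: Dia ((p or s) and s) requires (p or s) and s at some successor in {w, x, y, z, t, n}.
        (p or s) and s holds at w, so Dia ((p or s) and s) is true at v.
      At w: Dia ((p or s) and s) requires (p or s) and s at some successor in {u, v, n}.
        (p or s) and s holds at u, so Dia ((p or s) and s) is true at w.
      At t: Dia ((p or s) and s) requires (p or s) and s at some successor in {u, v, n}.
        (p or s) and s holds at u, so Dia ((p or s) and s) is true at t.
  So Box Dia ((p or s) and s) is true at n.
Satisfying worlds: {u, v, w, x, y, z, t, m, n}

9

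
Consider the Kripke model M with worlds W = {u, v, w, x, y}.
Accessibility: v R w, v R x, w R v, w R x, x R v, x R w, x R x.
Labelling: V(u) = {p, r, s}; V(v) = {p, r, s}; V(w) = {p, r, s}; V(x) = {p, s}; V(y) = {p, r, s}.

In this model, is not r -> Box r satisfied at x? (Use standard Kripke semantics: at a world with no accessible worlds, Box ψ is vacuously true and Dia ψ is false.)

At x: not r is true, Box r is false, so not r -> Box r is false.
  At x: Box r requires r at every successor {v, w, x}.
    r fails at x, so Box r is false at x.

No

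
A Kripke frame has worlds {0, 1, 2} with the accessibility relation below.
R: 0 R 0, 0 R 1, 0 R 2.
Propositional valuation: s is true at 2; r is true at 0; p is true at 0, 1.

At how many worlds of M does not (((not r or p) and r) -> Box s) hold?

Let φ = not (((not r or p) and r) -> Box s). Evaluate φ at each world:
  0 (successors {0, 1, 2}): φ is true.
  1 (successors ∅): φ is false.
  2 (successors ∅): φ is false.
For instance, at 0:
  At 0: ((not r or p) and r) -> Box s is false, so not (((not r or p) and r) -> Box s) is true.
    At 0: (not r or p) and r is true, Box s is false, so ((not r or p) and r) -> Box s is false.
      At 0: Box s requires s at every successor {0, 1, 2}.
        s fails at 0, so Box s is false at 0.
Satisfying worlds: {0}

1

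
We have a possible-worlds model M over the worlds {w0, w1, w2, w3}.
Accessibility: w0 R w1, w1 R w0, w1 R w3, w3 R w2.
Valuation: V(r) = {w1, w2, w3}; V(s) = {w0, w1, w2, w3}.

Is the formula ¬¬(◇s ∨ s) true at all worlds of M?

Let φ = ¬¬(◇s ∨ s). Evaluate φ at each world:
  w0 (successors {w1}): φ is true.
  w1 (successors {w0, w3}): φ is true.
  w2 (successors ∅): φ is true.
  w3 (successors {w2}): φ is true.
For instance, at w1:
  At w1: ¬(◇s ∨ s) is false, so ¬¬(◇s ∨ s) is true.
    At w1: ◇s ∨ s is true, so ¬(◇s ∨ s) is false.
      At w1: ◇s is true, s is true, so ◇s ∨ s is true.

Yes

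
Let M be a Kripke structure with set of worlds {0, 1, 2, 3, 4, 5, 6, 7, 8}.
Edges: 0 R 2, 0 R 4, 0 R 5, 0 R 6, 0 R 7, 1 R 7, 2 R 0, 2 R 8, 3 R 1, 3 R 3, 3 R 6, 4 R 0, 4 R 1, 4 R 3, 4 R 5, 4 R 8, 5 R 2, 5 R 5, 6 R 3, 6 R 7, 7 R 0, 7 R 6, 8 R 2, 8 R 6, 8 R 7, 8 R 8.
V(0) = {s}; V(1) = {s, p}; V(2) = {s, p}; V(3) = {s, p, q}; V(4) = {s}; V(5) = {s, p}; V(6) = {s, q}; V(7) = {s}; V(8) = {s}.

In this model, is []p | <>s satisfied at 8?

At 8: []p is false, <>s is true, so []p | <>s is true.
  At 8: []p requires p at every successor {2, 6, 7, 8}.
    p fails at 6, so []p is false at 8.
  At 8: <>s requires s at some successor in {2, 6, 7, 8}.
    s holds at 2, so <>s is true at 8.

Yes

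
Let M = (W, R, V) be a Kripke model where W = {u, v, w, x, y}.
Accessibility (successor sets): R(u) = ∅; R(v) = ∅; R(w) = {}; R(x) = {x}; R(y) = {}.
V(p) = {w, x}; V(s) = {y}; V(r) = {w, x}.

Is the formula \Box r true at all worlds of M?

Yes

Let φ = \Box r. Evaluate φ at each world:
  u (successors ∅): φ is true.
  v (successors ∅): φ is true.
  w (successors ∅): φ is true.
  x (successors {x}): φ is true.
  y (successors ∅): φ is true.
For instance, at x:
  At x: \Box r requires r at every successor {x}.
    At x: r is true.
  So \Box r is true at x.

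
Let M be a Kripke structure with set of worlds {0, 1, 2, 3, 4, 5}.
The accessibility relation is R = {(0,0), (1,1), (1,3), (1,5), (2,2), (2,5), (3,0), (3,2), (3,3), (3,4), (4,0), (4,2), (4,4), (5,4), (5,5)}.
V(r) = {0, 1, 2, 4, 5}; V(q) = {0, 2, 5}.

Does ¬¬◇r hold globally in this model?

Yes

Let φ = ¬¬◇r. Evaluate φ at each world:
  0 (successors {0}): φ is true.
  1 (successors {1, 3, 5}): φ is true.
  2 (successors {2, 5}): φ is true.
  3 (successors {0, 2, 3, 4}): φ is true.
  4 (successors {0, 2, 4}): φ is true.
  5 (successors {4, 5}): φ is true.
For instance, at 3:
  At 3: ¬◇r is false, so ¬¬◇r is true.
    At 3: ◇r is true, so ¬◇r is false.
      At 3: ◇r requires r at some successor in {0, 2, 3, 4}.
        r holds at 0, so ◇r is true at 3.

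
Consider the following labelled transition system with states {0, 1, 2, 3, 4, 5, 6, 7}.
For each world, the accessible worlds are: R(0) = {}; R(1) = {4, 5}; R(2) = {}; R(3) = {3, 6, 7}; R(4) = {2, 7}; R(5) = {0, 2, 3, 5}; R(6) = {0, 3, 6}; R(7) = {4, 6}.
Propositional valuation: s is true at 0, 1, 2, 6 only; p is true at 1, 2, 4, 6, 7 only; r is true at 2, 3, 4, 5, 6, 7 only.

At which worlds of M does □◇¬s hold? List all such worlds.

0, 1, 2, 3, 7

Recall that □ψ holds at a world iff ψ holds at every accessible world, and ◇ψ holds iff ψ holds at some accessible world.
Let φ = □◇¬s. Evaluate φ at each world:
  0 (successors ∅): φ is true.
  1 (successors {4, 5}): φ is true.
  2 (successors ∅): φ is true.
  3 (successors {3, 6, 7}): φ is true.
  4 (successors {2, 7}): φ is false.
  5 (successors {0, 2, 3, 5}): φ is false.
  6 (successors {0, 3, 6}): φ is false.
  7 (successors {4, 6}): φ is true.
For instance, at 1:
  At 1: □◇¬s requires ◇¬s at every successor {4, 5}.
      At 4: ◇¬s requires ¬s at some successor in {2, 7}.
        ¬s holds at 7, so ◇¬s is true at 4.
      At 5: ◇¬s requires ¬s at some successor in {0, 2, 3, 5}.
        ¬s holds at 3, so ◇¬s is true at 5.
  So □◇¬s is true at 1.
Satisfying worlds: {0, 1, 2, 3, 7}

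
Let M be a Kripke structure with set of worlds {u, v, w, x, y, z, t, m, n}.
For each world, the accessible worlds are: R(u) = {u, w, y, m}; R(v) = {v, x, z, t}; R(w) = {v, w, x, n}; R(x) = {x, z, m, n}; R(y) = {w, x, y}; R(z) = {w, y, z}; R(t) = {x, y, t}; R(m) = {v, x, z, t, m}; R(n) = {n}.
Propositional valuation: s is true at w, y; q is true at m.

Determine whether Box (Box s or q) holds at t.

No

At t: Box (Box s or q) requires Box s or q at every successor {x, y, t}.
  Box s or q fails at x, so Box (Box s or q) is false at t.
    At x: Box s is false, q is false, so Box s or q is false.
      At x: Box s requires s at every successor {x, z, m, n}.
        s fails at x, so Box s is false at x.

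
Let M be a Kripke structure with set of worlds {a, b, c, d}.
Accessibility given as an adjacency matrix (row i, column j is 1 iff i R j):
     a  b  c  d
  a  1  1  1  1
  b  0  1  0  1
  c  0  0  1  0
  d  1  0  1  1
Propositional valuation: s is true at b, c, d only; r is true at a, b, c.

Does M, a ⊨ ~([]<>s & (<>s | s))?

At a: []<>s & (<>s | s) is true, so ~([]<>s & (<>s | s)) is false.
  At a: []<>s is true, <>s | s is true, so []<>s & (<>s | s) is true.
    At a: []<>s requires <>s at every successor {a, b, c, d}.
      At a: <>s is true.
      At b: <>s is true.
      At c: <>s is true.
      At d: <>s is true.
    So []<>s is true at a.
    At a: <>s is true, s is false, so <>s | s is true.
      At a: <>s requires s at some successor in {a, b, c, d}.
        s holds at b, so <>s is true at a.

No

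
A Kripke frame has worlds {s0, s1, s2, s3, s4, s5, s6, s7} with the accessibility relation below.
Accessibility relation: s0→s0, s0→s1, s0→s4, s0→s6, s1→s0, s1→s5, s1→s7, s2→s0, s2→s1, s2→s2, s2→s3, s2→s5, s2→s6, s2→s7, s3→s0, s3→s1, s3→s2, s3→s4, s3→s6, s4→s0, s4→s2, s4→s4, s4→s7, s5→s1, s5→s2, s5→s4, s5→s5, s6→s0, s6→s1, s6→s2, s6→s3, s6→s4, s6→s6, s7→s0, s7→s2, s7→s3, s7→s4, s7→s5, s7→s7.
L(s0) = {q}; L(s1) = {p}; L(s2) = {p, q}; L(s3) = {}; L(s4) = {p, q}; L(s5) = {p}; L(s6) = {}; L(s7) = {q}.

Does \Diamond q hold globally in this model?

Let φ = \Diamond q. Evaluate φ at each world:
  s0 (successors {s0, s1, s4, s6}): φ is true.
  s1 (successors {s0, s5, s7}): φ is true.
  s2 (successors {s0, s1, s2, s3, s5, s6, s7}): φ is true.
  s3 (successors {s0, s1, s2, s4, s6}): φ is true.
  s4 (successors {s0, s2, s4, s7}): φ is true.
  s5 (successors {s1, s2, s4, s5}): φ is true.
  s6 (successors {s0, s1, s2, s3, s4, s6}): φ is true.
  s7 (successors {s0, s2, s3, s4, s5, s7}): φ is true.
For instance, at s4:
  At s4: \Diamond q requires q at some successor in {s0, s2, s4, s7}.
    q holds at s0, so \Diamond q is true at s4.

Yes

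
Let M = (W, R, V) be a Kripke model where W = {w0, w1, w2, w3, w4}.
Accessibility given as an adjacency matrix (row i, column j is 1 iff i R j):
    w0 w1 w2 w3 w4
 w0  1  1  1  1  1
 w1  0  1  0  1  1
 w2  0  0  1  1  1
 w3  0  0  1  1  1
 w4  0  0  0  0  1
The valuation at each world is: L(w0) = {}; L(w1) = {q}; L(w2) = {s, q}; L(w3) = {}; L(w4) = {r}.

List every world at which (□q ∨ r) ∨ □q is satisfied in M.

w4

Let φ = (□q ∨ r) ∨ □q. Evaluate φ at each world:
  w0 (successors {w0, w1, w2, w3, w4}): φ is false.
  w1 (successors {w1, w3, w4}): φ is false.
  w2 (successors {w2, w3, w4}): φ is false.
  w3 (successors {w2, w3, w4}): φ is false.
  w4 (successors {w4}): φ is true.
For instance, at w3:
  At w3: □q ∨ r is false, □q is false, so (□q ∨ r) ∨ □q is false.
    At w3: □q is false, r is false, so □q ∨ r is false.
      At w3: □q requires q at every successor {w2, w3, w4}.
        q fails at w3, so □q is false at w3.
    At w3: □q requires q at every successor {w2, w3, w4}.
      q fails at w3, so □q is false at w3.
Satisfying worlds: {w4}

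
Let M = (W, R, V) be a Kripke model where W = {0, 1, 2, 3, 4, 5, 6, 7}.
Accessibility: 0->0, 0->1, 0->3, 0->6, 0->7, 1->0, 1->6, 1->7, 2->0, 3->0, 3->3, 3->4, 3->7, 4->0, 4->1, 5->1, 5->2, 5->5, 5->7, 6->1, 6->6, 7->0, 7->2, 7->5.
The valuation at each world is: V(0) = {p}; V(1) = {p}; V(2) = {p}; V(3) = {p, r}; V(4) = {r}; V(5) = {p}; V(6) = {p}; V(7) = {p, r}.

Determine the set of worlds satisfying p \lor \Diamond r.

Let φ = p \lor \Diamond r. Evaluate φ at each world:
  0 (successors {0, 1, 3, 6, 7}): φ is true.
  1 (successors {0, 6, 7}): φ is true.
  2 (successors {0}): φ is true.
  3 (successors {0, 3, 4, 7}): φ is true.
  4 (successors {0, 1}): φ is false.
  5 (successors {1, 2, 5, 7}): φ is true.
  6 (successors {1, 6}): φ is true.
  7 (successors {0, 2, 5}): φ is true.
For instance, at 5:
  At 5: p is true, \Diamond r is true, so p \lor \Diamond r is true.
    At 5: \Diamond r requires r at some successor in {1, 2, 5, 7}.
      r holds at 7, so \Diamond r is true at 5.
Satisfying worlds: {0, 1, 2, 3, 5, 6, 7}

0, 1, 2, 3, 5, 6, 7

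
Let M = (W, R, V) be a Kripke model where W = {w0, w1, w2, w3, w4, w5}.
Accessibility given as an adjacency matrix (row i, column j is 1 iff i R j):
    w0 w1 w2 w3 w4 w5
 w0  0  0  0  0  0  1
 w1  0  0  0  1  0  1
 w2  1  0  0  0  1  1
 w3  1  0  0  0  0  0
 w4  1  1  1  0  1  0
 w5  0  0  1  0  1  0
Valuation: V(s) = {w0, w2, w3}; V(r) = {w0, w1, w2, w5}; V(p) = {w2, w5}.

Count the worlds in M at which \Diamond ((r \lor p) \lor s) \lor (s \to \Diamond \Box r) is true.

6

Let φ = \Diamond ((r \lor p) \lor s) \lor (s \to \Diamond \Box r). Evaluate φ at each world:
  w0 (successors {w5}): φ is true.
  w1 (successors {w3, w5}): φ is true.
  w2 (successors {w0, w4, w5}): φ is true.
  w3 (successors {w0}): φ is true.
  w4 (successors {w0, w1, w2, w4}): φ is true.
  w5 (successors {w2, w4}): φ is true.
For instance, at w0:
  At w0: \Diamond ((r \lor p) \lor s) is true, s \to \Diamond \Box r is false, so \Diamond ((r \lor p) \lor s) \lor (s \to \Diamond \Box r) is true.
    At w0: \Diamond ((r \lor p) \lor s) requires (r \lor p) \lor s at some successor in {w5}.
      (r \lor p) \lor s holds at w5, so \Diamond ((r \lor p) \lor s) is true at w0.
    At w0: s is true, \Diamond \Box r is false, so s \to \Diamond \Box r is false.
      At w0: \Diamond \Box r requires \Box r at some successor in {w5}.
        At w5: \Box r is false.
      So \Diamond \Box r is false at w0.
Satisfying worlds: {w0, w1, w2, w3, w4, w5}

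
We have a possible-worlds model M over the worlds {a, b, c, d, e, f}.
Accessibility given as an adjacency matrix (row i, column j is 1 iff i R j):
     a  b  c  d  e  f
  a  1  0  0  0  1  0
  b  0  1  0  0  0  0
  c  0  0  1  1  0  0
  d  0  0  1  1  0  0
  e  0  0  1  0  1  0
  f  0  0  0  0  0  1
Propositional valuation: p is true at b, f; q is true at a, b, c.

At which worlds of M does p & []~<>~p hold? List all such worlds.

Recall that []ψ holds at a world iff ψ holds at every accessible world, and <>ψ holds iff ψ holds at some accessible world.
Let φ = p & []~<>~p. Evaluate φ at each world:
  a (successors {a, e}): φ is false.
  b (successors {b}): φ is true.
  c (successors {c, d}): φ is false.
  d (successors {c, d}): φ is false.
  e (successors {c, e}): φ is false.
  f (successors {f}): φ is true.
For instance, at a:
  At a: p is false, []~<>~p is false, so p & []~<>~p is false.
    At a: []~<>~p requires ~<>~p at every successor {a, e}.
      ~<>~p fails at a, so []~<>~p is false at a.
Satisfying worlds: {b, f}

b, f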